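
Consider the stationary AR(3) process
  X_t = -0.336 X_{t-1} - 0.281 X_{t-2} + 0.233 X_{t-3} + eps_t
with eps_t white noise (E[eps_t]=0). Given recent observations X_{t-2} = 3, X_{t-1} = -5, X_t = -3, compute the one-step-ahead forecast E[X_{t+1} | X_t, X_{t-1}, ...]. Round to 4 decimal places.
E[X_{t+1} \mid \mathcal F_t] = 3.1120

For an AR(p) model X_t = c + sum_i phi_i X_{t-i} + eps_t, the
one-step-ahead conditional mean is
  E[X_{t+1} | X_t, ...] = c + sum_i phi_i X_{t+1-i}.
Substitute known values:
  E[X_{t+1} | ...] = (-0.336) * (-3) + (-0.281) * (-5) + (0.233) * (3)
                   = 3.1120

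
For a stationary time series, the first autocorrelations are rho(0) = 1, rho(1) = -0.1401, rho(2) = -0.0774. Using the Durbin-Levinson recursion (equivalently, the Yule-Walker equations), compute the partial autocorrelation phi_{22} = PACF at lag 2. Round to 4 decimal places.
\phi_{22} = -0.0990

The PACF at lag k is phi_{kk}, the last component of the solution
to the Yule-Walker system G_k phi = r_k where
  (G_k)_{ij} = rho(|i - j|), (r_k)_i = rho(i), i,j = 1..k.
Equivalently, Durbin-Levinson gives phi_{kk} iteratively:
  phi_{11} = rho(1)
  phi_{kk} = [rho(k) - sum_{j=1..k-1} phi_{k-1,j} rho(k-j)]
            / [1 - sum_{j=1..k-1} phi_{k-1,j} rho(j)],
  phi_{k,j} = phi_{k-1,j} - phi_{kk} phi_{k-1,k-j},  j = 1..k-1.
Step k = 1:
  phi_11 = rho(1) = -0.1401.
Step k = 2:
  phi_22 = [rho(2) - phi_11 rho(1)] / [1 - phi_11 rho(1)] = [-0.0774 - (-0.1401)(-0.1401)] / [1 - (-0.1401)(-0.1401)]
         = -0.09702801 / 0.98037199 = -0.099.
Therefore phi_{22} = -0.0990.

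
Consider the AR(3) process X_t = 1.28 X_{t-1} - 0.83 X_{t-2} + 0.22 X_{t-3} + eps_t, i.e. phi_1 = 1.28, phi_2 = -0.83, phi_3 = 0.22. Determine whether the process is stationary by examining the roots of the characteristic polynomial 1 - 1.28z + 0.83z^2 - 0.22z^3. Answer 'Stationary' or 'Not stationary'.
\text{Stationary}

The AR(p) characteristic polynomial is P(z) = 1 - 1.28z + 0.83z^2 - 0.22z^3.
Stationarity requires all roots to lie outside the unit circle, i.e. |z| > 1 for every root.
Degree 3: look for a simple real root z0 first, then factor out (1 - z/z0) and solve the remaining quadratic.
Testing z0 = 2: P(2) = 1 + (-1.28)(2) + (0.83)(2)^2 + (-0.22)(2)^3
  = 1 + (-2.56) + (3.32) + (-1.76) = 0.  So z_0 = 2 is a root, |z_0| = 2.
Divide out the factor (1 - 0.5 z) = (1 - z/z0) (since 1/z0 = 0.5):
  P(z) = (1 - 0.5 z)(1 + (-0.78) z + (0.44) z^2)
  [check: z-coef -0.78 - (0.5) = -1.28; z^2-coef 0.44 - (0.5)(-0.78) = 0.83; z^3-coef -(0.5)(0.44) = -0.22.]
Remaining roots from the quadratic factor 1 + (-0.78) z + (0.44) z^2:
  Set 1 + (-0.78) z + (0.44) z^2 = 0, i.e. a z^2 + b z + c = 0 with a = 0.44, b = -0.78, c = 1.
  Discriminant D = b^2 - 4ac = (-0.78)^2 - 4*(0.44)*1 = 0.6084 - (1.76) = -1.1516.
  D < 0, so the roots are the complex-conjugate pair z = (-b +/- i sqrt(-D)) / (2a) = 0.8864 +/- 1.2195i.
  For a conjugate pair |z|^2 = z * conj(z) = (product of roots) = c/a = 1/(0.44) = 2.272727, so |z| = sqrt(2.272727) = 1.5076 for both roots.
Moduli of all roots: 2.0000, 1.5076, 1.5076.
All moduli strictly greater than 1? Yes.
Verdict: Stationary.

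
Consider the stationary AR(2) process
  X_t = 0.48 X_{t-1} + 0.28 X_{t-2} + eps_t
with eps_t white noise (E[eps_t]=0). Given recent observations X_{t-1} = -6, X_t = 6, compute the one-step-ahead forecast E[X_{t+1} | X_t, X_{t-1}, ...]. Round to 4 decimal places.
E[X_{t+1} \mid \mathcal F_t] = 1.2000

For an AR(p) model X_t = c + sum_i phi_i X_{t-i} + eps_t, the
one-step-ahead conditional mean is
  E[X_{t+1} | X_t, ...] = c + sum_i phi_i X_{t+1-i}.
Substitute known values:
  E[X_{t+1} | ...] = (0.48) * (6) + (0.28) * (-6)
                   = 1.2000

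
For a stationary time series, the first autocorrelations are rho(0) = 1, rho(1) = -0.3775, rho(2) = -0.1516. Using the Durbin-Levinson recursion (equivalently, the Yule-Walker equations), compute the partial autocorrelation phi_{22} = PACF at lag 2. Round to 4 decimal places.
\phi_{22} = -0.3430

The PACF at lag k is phi_{kk}, the last component of the solution
to the Yule-Walker system G_k phi = r_k where
  (G_k)_{ij} = rho(|i - j|), (r_k)_i = rho(i), i,j = 1..k.
Equivalently, Durbin-Levinson gives phi_{kk} iteratively:
  phi_{11} = rho(1)
  phi_{kk} = [rho(k) - sum_{j=1..k-1} phi_{k-1,j} rho(k-j)]
            / [1 - sum_{j=1..k-1} phi_{k-1,j} rho(j)],
  phi_{k,j} = phi_{k-1,j} - phi_{kk} phi_{k-1,k-j},  j = 1..k-1.
Step k = 1:
  phi_11 = rho(1) = -0.3775.
Step k = 2:
  phi_22 = [rho(2) - phi_11 rho(1)] / [1 - phi_11 rho(1)] = [-0.1516 - (-0.3775)(-0.3775)] / [1 - (-0.3775)(-0.3775)]
         = -0.29410625 / 0.85749375 = -0.343.
Therefore phi_{22} = -0.3430.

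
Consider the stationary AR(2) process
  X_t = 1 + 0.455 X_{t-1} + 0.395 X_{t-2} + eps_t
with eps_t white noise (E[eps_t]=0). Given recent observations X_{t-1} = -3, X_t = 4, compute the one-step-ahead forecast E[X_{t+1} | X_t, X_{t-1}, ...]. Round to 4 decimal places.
E[X_{t+1} \mid \mathcal F_t] = 1.6350

For an AR(p) model X_t = c + sum_i phi_i X_{t-i} + eps_t, the
one-step-ahead conditional mean is
  E[X_{t+1} | X_t, ...] = c + sum_i phi_i X_{t+1-i}.
Substitute known values:
  E[X_{t+1} | ...] = 1 + (0.455) * (4) + (0.395) * (-3)
                   = 1.6350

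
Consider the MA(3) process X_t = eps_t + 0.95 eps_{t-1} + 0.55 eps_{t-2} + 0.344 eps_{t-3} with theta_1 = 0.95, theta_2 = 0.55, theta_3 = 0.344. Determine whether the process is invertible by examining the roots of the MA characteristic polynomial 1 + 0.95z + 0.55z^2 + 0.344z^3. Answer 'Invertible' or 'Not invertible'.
\text{Invertible}

The MA(q) characteristic polynomial is P(z) = 1 + 0.95z + 0.55z^2 + 0.344z^3.
Invertibility requires all roots to lie outside the unit circle, i.e. |z| > 1 for every root.
Degree 3: look for a simple real root z0 first, then factor out (1 - z/z0) and solve the remaining quadratic.
Testing z0 = -1.25: P(-1.25) = 1 + (0.95)(-1.25) + (0.55)(-1.25)^2 + (0.344)(-1.25)^3
  = 1 + (-1.1875) + (0.859375) + (-0.671875) = 0.  So z_0 = -1.25 is a root, |z_0| = 1.25.
Divide out the factor (1 + 0.8 z) = (1 - z/z0) (since 1/z0 = -0.8):
  P(z) = (1 + 0.8 z)(1 + (0.15) z + (0.43) z^2)
  [check: z-coef 0.15 - (-0.8) = 0.95; z^2-coef 0.43 - (-0.8)(0.15) = 0.55; z^3-coef -(-0.8)(0.43) = 0.344.]
Remaining roots from the quadratic factor 1 + (0.15) z + (0.43) z^2:
  Set 1 + (0.15) z + (0.43) z^2 = 0, i.e. a z^2 + b z + c = 0 with a = 0.43, b = 0.15, c = 1.
  Discriminant D = b^2 - 4ac = (0.15)^2 - 4*(0.43)*1 = 0.0225 - (1.72) = -1.6975.
  D < 0, so the roots are the complex-conjugate pair z = (-b +/- i sqrt(-D)) / (2a) = -0.1744 +/- 1.515i.
  For a conjugate pair |z|^2 = z * conj(z) = (product of roots) = c/a = 1/(0.43) = 2.325581, so |z| = sqrt(2.325581) = 1.525 for both roots.
Moduli of all roots: 1.2500, 1.5250, 1.5250.
All moduli strictly greater than 1? Yes.
Verdict: Invertible.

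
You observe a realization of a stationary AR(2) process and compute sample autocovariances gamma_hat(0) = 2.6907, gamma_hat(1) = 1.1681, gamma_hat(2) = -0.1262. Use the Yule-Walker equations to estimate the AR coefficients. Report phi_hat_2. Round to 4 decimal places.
\hat\phi_{2} = -0.2900

The Yule-Walker equations for an AR(p) process read, in matrix form,
  Gamma_p phi = r_p,   with   (Gamma_p)_{ij} = gamma(|i - j|),
                       (r_p)_i = gamma(i),   i,j = 1..p.
Substitute the sample gammas (Toeplitz matrix and right-hand side of size 2):
  Gamma_p = [[2.6907, 1.1681], [1.1681, 2.6907]]
  r_p     = [1.1681, -0.1262]
Written out:
  2.6907 phi_1 + 1.1681 phi_2 = 1.1681
  1.1681 phi_1 + 2.6907 phi_2 = -0.1262
Solve by Cramer's rule:
  det = gamma(0)^2 - gamma(1)^2 = (2.6907)^2 - (1.1681)^2 = 7.23986649 - 1.36445761 = 5.87540888
  phi_hat_1 = [gamma(1) gamma(0) - gamma(1) gamma(2)] / det = [(1.1681)(2.6907) - (1.1681)(-0.1262)] / 5.87540888 = 3.29042089 / 5.87540888 = 0.56
  phi_hat_2 = [gamma(0) gamma(2) - gamma(1)^2] / det = [(2.6907)(-0.1262) - (1.1681)^2] / 5.87540888 = -1.70402395 / 5.87540888 = -0.29
So phi_hat = [0.5600, -0.2900].
Therefore phi_hat_2 = -0.2900.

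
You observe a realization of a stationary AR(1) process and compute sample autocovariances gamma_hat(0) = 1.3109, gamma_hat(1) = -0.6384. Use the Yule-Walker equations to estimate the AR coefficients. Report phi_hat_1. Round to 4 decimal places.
\hat\phi_{1} = -0.4870

The Yule-Walker equations for an AR(p) process read, in matrix form,
  Gamma_p phi = r_p,   with   (Gamma_p)_{ij} = gamma(|i - j|),
                       (r_p)_i = gamma(i),   i,j = 1..p.
Substitute the sample gammas (Toeplitz matrix and right-hand side of size 1):
  Gamma_p = [[1.3109]]
  r_p     = [-0.6384]
With p = 1 this is the single equation gamma(0) phi_1 = gamma(1):
  phi_hat_1 = gamma(1) / gamma(0) = -0.6384 / 1.3109 = -0.4870.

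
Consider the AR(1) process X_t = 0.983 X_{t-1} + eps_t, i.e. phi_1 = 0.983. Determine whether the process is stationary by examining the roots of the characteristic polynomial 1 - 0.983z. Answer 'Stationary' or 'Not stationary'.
\text{Stationary}

The AR(p) characteristic polynomial is P(z) = 1 - 0.983z.
Stationarity requires all roots to lie outside the unit circle, i.e. |z| > 1 for every root.
This is linear in z: 1 + (-0.983) z = 0  =>  z = -1/(-0.983) = 1.017294,  |z| = 1.017294.
Moduli of all roots: 1.0173.
All moduli strictly greater than 1? Yes.
Verdict: Stationary.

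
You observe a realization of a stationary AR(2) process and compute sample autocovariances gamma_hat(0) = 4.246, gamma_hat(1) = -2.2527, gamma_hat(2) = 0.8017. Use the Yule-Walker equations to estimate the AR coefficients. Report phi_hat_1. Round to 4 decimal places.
\hat\phi_{1} = -0.5990

The Yule-Walker equations for an AR(p) process read, in matrix form,
  Gamma_p phi = r_p,   with   (Gamma_p)_{ij} = gamma(|i - j|),
                       (r_p)_i = gamma(i),   i,j = 1..p.
Substitute the sample gammas (Toeplitz matrix and right-hand side of size 2):
  Gamma_p = [[4.246, -2.2527], [-2.2527, 4.246]]
  r_p     = [-2.2527, 0.8017]
Written out:
  4.246 phi_1 - 2.2527 phi_2 = -2.2527
  -2.2527 phi_1 + 4.246 phi_2 = 0.8017
Solve by Cramer's rule:
  det = gamma(0)^2 - gamma(1)^2 = (4.246)^2 - (-2.2527)^2 = 18.028516 - 5.07465729 = 12.95385871
  phi_hat_1 = [gamma(1) gamma(0) - gamma(1) gamma(2)] / det = [(-2.2527)(4.246) - (-2.2527)(0.8017)] / 12.95385871 = -7.75897461 / 12.95385871 = -0.599
  phi_hat_2 = [gamma(0) gamma(2) - gamma(1)^2] / det = [(4.246)(0.8017) - (-2.2527)^2] / 12.95385871 = -1.67063909 / 12.95385871 = -0.129
So phi_hat = [-0.5990, -0.1290].
Therefore phi_hat_1 = -0.5990.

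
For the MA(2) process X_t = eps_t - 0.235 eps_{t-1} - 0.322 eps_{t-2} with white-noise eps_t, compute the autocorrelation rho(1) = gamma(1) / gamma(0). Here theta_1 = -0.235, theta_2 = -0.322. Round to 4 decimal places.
\rho(1) = -0.1375

For an MA(q) process with theta_0 = 1, the autocovariance is
  gamma(k) = sigma^2 * sum_{i=0..q-k} theta_i * theta_{i+k},
and rho(k) = gamma(k) / gamma(0). Sigma^2 cancels.
  numerator   = (1)*(-0.235) + (-0.235)*(-0.322) = -0.15933.
  denominator = (1)^2 + (-0.235)^2 + (-0.322)^2 = 1.158909.
  rho(1) = -0.15933 / 1.158909 = -0.1375.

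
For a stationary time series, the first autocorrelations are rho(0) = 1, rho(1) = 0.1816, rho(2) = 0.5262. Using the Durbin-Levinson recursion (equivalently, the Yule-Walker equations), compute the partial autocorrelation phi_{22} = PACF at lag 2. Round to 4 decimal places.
\phi_{22} = 0.5100

The PACF at lag k is phi_{kk}, the last component of the solution
to the Yule-Walker system G_k phi = r_k where
  (G_k)_{ij} = rho(|i - j|), (r_k)_i = rho(i), i,j = 1..k.
Equivalently, Durbin-Levinson gives phi_{kk} iteratively:
  phi_{11} = rho(1)
  phi_{kk} = [rho(k) - sum_{j=1..k-1} phi_{k-1,j} rho(k-j)]
            / [1 - sum_{j=1..k-1} phi_{k-1,j} rho(j)],
  phi_{k,j} = phi_{k-1,j} - phi_{kk} phi_{k-1,k-j},  j = 1..k-1.
Step k = 1:
  phi_11 = rho(1) = 0.1816.
Step k = 2:
  phi_22 = [rho(2) - phi_11 rho(1)] / [1 - phi_11 rho(1)] = [0.5262 - (0.1816)(0.1816)] / [1 - (0.1816)(0.1816)]
         = 0.49322144 / 0.96702144 = 0.51.
Therefore phi_{22} = 0.5100.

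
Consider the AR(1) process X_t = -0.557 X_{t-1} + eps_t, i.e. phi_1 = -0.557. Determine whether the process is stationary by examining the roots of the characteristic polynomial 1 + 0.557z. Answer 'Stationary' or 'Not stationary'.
\text{Stationary}

The AR(p) characteristic polynomial is P(z) = 1 + 0.557z.
Stationarity requires all roots to lie outside the unit circle, i.e. |z| > 1 for every root.
This is linear in z: 1 + (0.557) z = 0  =>  z = -1/(0.557) = -1.795332,  |z| = 1.795332.
Moduli of all roots: 1.7953.
All moduli strictly greater than 1? Yes.
Verdict: Stationary.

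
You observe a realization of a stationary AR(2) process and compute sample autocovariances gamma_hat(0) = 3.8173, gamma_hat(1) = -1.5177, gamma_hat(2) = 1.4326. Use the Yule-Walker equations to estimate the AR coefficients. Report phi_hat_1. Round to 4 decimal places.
\hat\phi_{1} = -0.2950

The Yule-Walker equations for an AR(p) process read, in matrix form,
  Gamma_p phi = r_p,   with   (Gamma_p)_{ij} = gamma(|i - j|),
                       (r_p)_i = gamma(i),   i,j = 1..p.
Substitute the sample gammas (Toeplitz matrix and right-hand side of size 2):
  Gamma_p = [[3.8173, -1.5177], [-1.5177, 3.8173]]
  r_p     = [-1.5177, 1.4326]
Written out:
  3.8173 phi_1 - 1.5177 phi_2 = -1.5177
  -1.5177 phi_1 + 3.8173 phi_2 = 1.4326
Solve by Cramer's rule:
  det = gamma(0)^2 - gamma(1)^2 = (3.8173)^2 - (-1.5177)^2 = 14.57177929 - 2.30341329 = 12.268366
  phi_hat_1 = [gamma(1) gamma(0) - gamma(1) gamma(2)] / det = [(-1.5177)(3.8173) - (-1.5177)(1.4326)] / 12.268366 = -3.61925919 / 12.268366 = -0.295
  phi_hat_2 = [gamma(0) gamma(2) - gamma(1)^2] / det = [(3.8173)(1.4326) - (-1.5177)^2] / 12.268366 = 3.16525069 / 12.268366 = 0.258
So phi_hat = [-0.2950, 0.2580].
Therefore phi_hat_1 = -0.2950.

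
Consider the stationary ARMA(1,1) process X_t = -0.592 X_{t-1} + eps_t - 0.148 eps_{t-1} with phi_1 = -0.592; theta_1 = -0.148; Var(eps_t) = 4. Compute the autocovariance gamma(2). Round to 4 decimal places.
\gamma(2) = 2.9342

Multiply the model equation by X_{t-k} and take expectations. With theta_0 = psi_0 = 1 and psi_j the MA(infinity) weights, this gives
  gamma(k) - sum_i phi_i gamma(k-i) = c_k,
  c_k = sigma^2 * sum_{j=k..q} theta_j psi_{j-k}   (c_k = 0 for k > q),
using gamma(-m) = gamma(m).
psi-weights needed (psi_j = theta_j + sum_i phi_i psi_{j-i}):
  psi_1 = theta_1 + phi_1 = -0.148 + (-0.592) = -0.74
Right-hand sides:
  c_0 = sigma^2 (1 + theta_1 psi_1) = 4 * (1 + (-0.148)(-0.74)) = 4 * 1.10952 = 4.43808
  c_1 = sigma^2 theta_1 = 4 * (-0.148) = -0.592
  c_2 = 0
Equations for k = 0 and k = 1 (AR order 1):
  gamma(0) = phi_1 gamma(1) + c_0
  gamma(1) = phi_1 gamma(0) + c_1
Substituting the second into the first: gamma(0) (1 - phi_1^2) = c_0 + phi_1 c_1, so
  gamma(0) = (c_0 + phi_1 c_1) / (1 - phi_1^2) = (4.43808 + (-0.592)(-0.592)) / (1 - (-0.592)^2) = 4.788544 / 0.649536 = 7.372253.
  gamma(1) = phi_1 gamma(0) + c_1 = (-0.592)(7.372253) + (-0.592) = -4.956374.
For k = 2 (> q): gamma(2) = phi_1 gamma(1) = (-0.592)(-4.956374) = 2.934173.
Therefore gamma(2) = 2.9342 (to 4 decimal places).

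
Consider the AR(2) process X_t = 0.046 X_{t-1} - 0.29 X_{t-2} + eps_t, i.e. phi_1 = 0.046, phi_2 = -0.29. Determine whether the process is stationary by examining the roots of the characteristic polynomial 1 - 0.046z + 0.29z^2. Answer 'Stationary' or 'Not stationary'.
\text{Stationary}

The AR(p) characteristic polynomial is P(z) = 1 - 0.046z + 0.29z^2.
Stationarity requires all roots to lie outside the unit circle, i.e. |z| > 1 for every root.
Set 1 + (-0.046) z + (0.29) z^2 = 0, i.e. a z^2 + b z + c = 0 with a = 0.29, b = -0.046, c = 1.
Discriminant D = b^2 - 4ac = (-0.046)^2 - 4*(0.29)*1 = 0.002116 - (1.16) = -1.157884.
D < 0, so the roots are the complex-conjugate pair z = (-b +/- i sqrt(-D)) / (2a) = 0.0793 +/- 1.8553i.
For a conjugate pair |z|^2 = z * conj(z) = (product of roots) = c/a = 1/(0.29) = 3.448276, so |z| = sqrt(3.448276) = 1.857 for both roots.
Moduli of all roots: 1.8570, 1.8570.
All moduli strictly greater than 1? Yes.
Verdict: Stationary.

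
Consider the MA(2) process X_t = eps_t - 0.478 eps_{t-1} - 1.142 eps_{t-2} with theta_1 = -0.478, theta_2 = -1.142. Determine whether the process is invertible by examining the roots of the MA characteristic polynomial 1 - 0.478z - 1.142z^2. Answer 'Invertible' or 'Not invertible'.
\text{Not invertible}

The MA(q) characteristic polynomial is P(z) = 1 - 0.478z - 1.142z^2.
Invertibility requires all roots to lie outside the unit circle, i.e. |z| > 1 for every root.
Set 1 + (-0.478) z + (-1.142) z^2 = 0, i.e. a z^2 + b z + c = 0 with a = -1.142, b = -0.478, c = 1.
Discriminant D = b^2 - 4ac = (-0.478)^2 - 4*(-1.142)*1 = 0.228484 - (-4.568) = 4.796484.
D >= 0, so the roots are real: z = (-b +/- sqrt(D)) / (2a) = (0.478 +/- 2.190088) / (-2.284).
  z_1 = (0.478 + 2.190088) / (-2.284) = -1.1682,   |z_1| = 1.1682.
  z_2 = (0.478 - 2.190088) / (-2.284) = 0.7496,   |z_2| = 0.7496.
Moduli of all roots: 1.1682, 0.7496.
All moduli strictly greater than 1? No.
Verdict: Not invertible.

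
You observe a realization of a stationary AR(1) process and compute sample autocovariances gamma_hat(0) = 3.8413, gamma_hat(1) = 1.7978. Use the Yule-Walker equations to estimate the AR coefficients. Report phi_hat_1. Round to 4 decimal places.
\hat\phi_{1} = 0.4680

The Yule-Walker equations for an AR(p) process read, in matrix form,
  Gamma_p phi = r_p,   with   (Gamma_p)_{ij} = gamma(|i - j|),
                       (r_p)_i = gamma(i),   i,j = 1..p.
Substitute the sample gammas (Toeplitz matrix and right-hand side of size 1):
  Gamma_p = [[3.8413]]
  r_p     = [1.7978]
With p = 1 this is the single equation gamma(0) phi_1 = gamma(1):
  phi_hat_1 = gamma(1) / gamma(0) = 1.7978 / 3.8413 = 0.4680.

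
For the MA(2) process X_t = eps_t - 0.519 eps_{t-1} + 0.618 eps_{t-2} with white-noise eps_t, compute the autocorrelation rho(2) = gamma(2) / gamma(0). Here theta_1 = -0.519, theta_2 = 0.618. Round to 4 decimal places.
\rho(2) = 0.3743

For an MA(q) process with theta_0 = 1, the autocovariance is
  gamma(k) = sigma^2 * sum_{i=0..q-k} theta_i * theta_{i+k},
and rho(k) = gamma(k) / gamma(0). Sigma^2 cancels.
  numerator   = (1)*(0.618) = 0.618.
  denominator = (1)^2 + (-0.519)^2 + (0.618)^2 = 1.651285.
  rho(2) = 0.618 / 1.651285 = 0.3743.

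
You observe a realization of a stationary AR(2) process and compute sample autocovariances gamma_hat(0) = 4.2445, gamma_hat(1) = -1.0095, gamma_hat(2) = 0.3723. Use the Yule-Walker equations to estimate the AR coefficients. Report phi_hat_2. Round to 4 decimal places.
\hat\phi_{2} = 0.0330

The Yule-Walker equations for an AR(p) process read, in matrix form,
  Gamma_p phi = r_p,   with   (Gamma_p)_{ij} = gamma(|i - j|),
                       (r_p)_i = gamma(i),   i,j = 1..p.
Substitute the sample gammas (Toeplitz matrix and right-hand side of size 2):
  Gamma_p = [[4.2445, -1.0095], [-1.0095, 4.2445]]
  r_p     = [-1.0095, 0.3723]
Written out:
  4.2445 phi_1 - 1.0095 phi_2 = -1.0095
  -1.0095 phi_1 + 4.2445 phi_2 = 0.3723
Solve by Cramer's rule:
  det = gamma(0)^2 - gamma(1)^2 = (4.2445)^2 - (-1.0095)^2 = 18.01578025 - 1.01909025 = 16.99669
  phi_hat_1 = [gamma(1) gamma(0) - gamma(1) gamma(2)] / det = [(-1.0095)(4.2445) - (-1.0095)(0.3723)] / 16.99669 = -3.9089859 / 16.99669 = -0.23
  phi_hat_2 = [gamma(0) gamma(2) - gamma(1)^2] / det = [(4.2445)(0.3723) - (-1.0095)^2] / 16.99669 = 0.5611371 / 16.99669 = 0.033
So phi_hat = [-0.2300, 0.0330].
Therefore phi_hat_2 = 0.0330.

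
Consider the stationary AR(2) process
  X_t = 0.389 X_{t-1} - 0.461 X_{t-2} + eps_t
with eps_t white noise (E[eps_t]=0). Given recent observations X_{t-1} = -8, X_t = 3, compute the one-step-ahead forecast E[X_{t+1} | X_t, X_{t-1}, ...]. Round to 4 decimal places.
E[X_{t+1} \mid \mathcal F_t] = 4.8550

For an AR(p) model X_t = c + sum_i phi_i X_{t-i} + eps_t, the
one-step-ahead conditional mean is
  E[X_{t+1} | X_t, ...] = c + sum_i phi_i X_{t+1-i}.
Substitute known values:
  E[X_{t+1} | ...] = (0.389) * (3) + (-0.461) * (-8)
                   = 4.8550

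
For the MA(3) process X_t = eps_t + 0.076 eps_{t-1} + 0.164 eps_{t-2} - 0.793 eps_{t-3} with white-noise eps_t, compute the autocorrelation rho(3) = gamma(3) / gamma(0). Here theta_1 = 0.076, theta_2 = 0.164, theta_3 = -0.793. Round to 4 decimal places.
\rho(3) = -0.4773

For an MA(q) process with theta_0 = 1, the autocovariance is
  gamma(k) = sigma^2 * sum_{i=0..q-k} theta_i * theta_{i+k},
and rho(k) = gamma(k) / gamma(0). Sigma^2 cancels.
  numerator   = (1)*(-0.793) = -0.793.
  denominator = (1)^2 + (0.076)^2 + (0.164)^2 + (-0.793)^2 = 1.661521.
  rho(3) = -0.793 / 1.661521 = -0.4773.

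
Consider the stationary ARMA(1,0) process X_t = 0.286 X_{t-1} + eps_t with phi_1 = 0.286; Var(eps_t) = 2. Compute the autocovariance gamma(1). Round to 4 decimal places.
\gamma(1) = 0.6230

Multiply the model equation by X_{t-k} and take expectations. With theta_0 = psi_0 = 1 and psi_j the MA(infinity) weights, this gives
  gamma(k) - sum_i phi_i gamma(k-i) = c_k,
  c_k = sigma^2 * sum_{j=k..q} theta_j psi_{j-k}   (c_k = 0 for k > q),
using gamma(-m) = gamma(m).
Pure AR (q = 0): c_0 = sigma^2 = 2, c_k = 0 for k >= 1.
Equations for k = 0 and k = 1 (AR order 1):
  gamma(0) = phi_1 gamma(1) + c_0
  gamma(1) = phi_1 gamma(0) + c_1
Substituting the second into the first: gamma(0) (1 - phi_1^2) = c_0 + phi_1 c_1, so
  gamma(0) = c_0 / (1 - phi_1^2) = 2 / (1 - (0.286)^2) = 2 / 0.918204 = 2.178165.
  gamma(1) = phi_1 gamma(0) = (0.286)(2.178165) = 0.622955.
Therefore gamma(1) = 0.6230 (to 4 decimal places).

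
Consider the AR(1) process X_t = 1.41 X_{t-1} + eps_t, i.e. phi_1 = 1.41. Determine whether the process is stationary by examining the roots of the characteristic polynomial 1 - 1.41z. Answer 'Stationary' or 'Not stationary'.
\text{Not stationary}

The AR(p) characteristic polynomial is P(z) = 1 - 1.41z.
Stationarity requires all roots to lie outside the unit circle, i.e. |z| > 1 for every root.
This is linear in z: 1 + (-1.41) z = 0  =>  z = -1/(-1.41) = 0.70922,  |z| = 0.70922.
Moduli of all roots: 0.7092.
All moduli strictly greater than 1? No.
Verdict: Not stationary.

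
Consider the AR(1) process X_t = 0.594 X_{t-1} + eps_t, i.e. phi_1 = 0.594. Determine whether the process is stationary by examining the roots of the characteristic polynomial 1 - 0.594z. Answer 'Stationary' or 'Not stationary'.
\text{Stationary}

The AR(p) characteristic polynomial is P(z) = 1 - 0.594z.
Stationarity requires all roots to lie outside the unit circle, i.e. |z| > 1 for every root.
This is linear in z: 1 + (-0.594) z = 0  =>  z = -1/(-0.594) = 1.683502,  |z| = 1.683502.
Moduli of all roots: 1.6835.
All moduli strictly greater than 1? Yes.
Verdict: Stationary.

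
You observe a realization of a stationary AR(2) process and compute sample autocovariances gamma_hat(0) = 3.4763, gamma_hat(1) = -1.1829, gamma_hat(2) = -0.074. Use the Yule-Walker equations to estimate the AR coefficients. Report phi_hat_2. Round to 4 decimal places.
\hat\phi_{2} = -0.1550

The Yule-Walker equations for an AR(p) process read, in matrix form,
  Gamma_p phi = r_p,   with   (Gamma_p)_{ij} = gamma(|i - j|),
                       (r_p)_i = gamma(i),   i,j = 1..p.
Substitute the sample gammas (Toeplitz matrix and right-hand side of size 2):
  Gamma_p = [[3.4763, -1.1829], [-1.1829, 3.4763]]
  r_p     = [-1.1829, -0.074]
Written out:
  3.4763 phi_1 - 1.1829 phi_2 = -1.1829
  -1.1829 phi_1 + 3.4763 phi_2 = -0.074
Solve by Cramer's rule:
  det = gamma(0)^2 - gamma(1)^2 = (3.4763)^2 - (-1.1829)^2 = 12.08466169 - 1.39925241 = 10.68540928
  phi_hat_1 = [gamma(1) gamma(0) - gamma(1) gamma(2)] / det = [(-1.1829)(3.4763) - (-1.1829)(-0.074)] / 10.68540928 = -4.19964987 / 10.68540928 = -0.393
  phi_hat_2 = [gamma(0) gamma(2) - gamma(1)^2] / det = [(3.4763)(-0.074) - (-1.1829)^2] / 10.68540928 = -1.65649861 / 10.68540928 = -0.155
So phi_hat = [-0.3930, -0.1550].
Therefore phi_hat_2 = -0.1550.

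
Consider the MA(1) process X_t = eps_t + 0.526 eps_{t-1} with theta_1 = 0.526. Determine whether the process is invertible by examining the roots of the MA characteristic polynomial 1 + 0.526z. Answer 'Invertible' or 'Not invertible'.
\text{Invertible}

The MA(q) characteristic polynomial is P(z) = 1 + 0.526z.
Invertibility requires all roots to lie outside the unit circle, i.e. |z| > 1 for every root.
This is linear in z: 1 + (0.526) z = 0  =>  z = -1/(0.526) = -1.901141,  |z| = 1.901141.
Moduli of all roots: 1.9011.
All moduli strictly greater than 1? Yes.
Verdict: Invertible.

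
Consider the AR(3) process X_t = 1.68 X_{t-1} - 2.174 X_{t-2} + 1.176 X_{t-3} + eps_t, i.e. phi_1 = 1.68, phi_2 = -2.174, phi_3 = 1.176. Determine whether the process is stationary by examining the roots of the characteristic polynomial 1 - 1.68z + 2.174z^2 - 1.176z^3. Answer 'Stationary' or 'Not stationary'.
\text{Not stationary}

The AR(p) characteristic polynomial is P(z) = 1 - 1.68z + 2.174z^2 - 1.176z^3.
Stationarity requires all roots to lie outside the unit circle, i.e. |z| > 1 for every root.
Degree 3: look for a simple real root z0 first, then factor out (1 - z/z0) and solve the remaining quadratic.
Testing z0 = 1.25: P(1.25) = 1 + (-1.68)(1.25) + (2.174)(1.25)^2 + (-1.176)(1.25)^3
  = 1 + (-2.1) + (3.396875) + (-2.296875) = 0.  So z_0 = 1.25 is a root, |z_0| = 1.25.
Divide out the factor (1 - 0.8 z) = (1 - z/z0) (since 1/z0 = 0.8):
  P(z) = (1 - 0.8 z)(1 + (-0.88) z + (1.47) z^2)
  [check: z-coef -0.88 - (0.8) = -1.68; z^2-coef 1.47 - (0.8)(-0.88) = 2.174; z^3-coef -(0.8)(1.47) = -1.176.]
Remaining roots from the quadratic factor 1 + (-0.88) z + (1.47) z^2:
  Set 1 + (-0.88) z + (1.47) z^2 = 0, i.e. a z^2 + b z + c = 0 with a = 1.47, b = -0.88, c = 1.
  Discriminant D = b^2 - 4ac = (-0.88)^2 - 4*(1.47)*1 = 0.7744 - (5.88) = -5.1056.
  D < 0, so the roots are the complex-conjugate pair z = (-b +/- i sqrt(-D)) / (2a) = 0.2993 +/- 0.7686i.
  For a conjugate pair |z|^2 = z * conj(z) = (product of roots) = c/a = 1/(1.47) = 0.680272, so |z| = sqrt(0.680272) = 0.8248 for both roots.
Moduli of all roots: 1.2500, 0.8248, 0.8248.
All moduli strictly greater than 1? No.
Verdict: Not stationary.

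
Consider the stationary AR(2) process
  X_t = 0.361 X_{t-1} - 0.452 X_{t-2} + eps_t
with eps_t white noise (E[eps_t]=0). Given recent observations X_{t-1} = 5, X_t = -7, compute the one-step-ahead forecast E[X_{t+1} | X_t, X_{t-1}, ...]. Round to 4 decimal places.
E[X_{t+1} \mid \mathcal F_t] = -4.7870

For an AR(p) model X_t = c + sum_i phi_i X_{t-i} + eps_t, the
one-step-ahead conditional mean is
  E[X_{t+1} | X_t, ...] = c + sum_i phi_i X_{t+1-i}.
Substitute known values:
  E[X_{t+1} | ...] = (0.361) * (-7) + (-0.452) * (5)
                   = -4.7870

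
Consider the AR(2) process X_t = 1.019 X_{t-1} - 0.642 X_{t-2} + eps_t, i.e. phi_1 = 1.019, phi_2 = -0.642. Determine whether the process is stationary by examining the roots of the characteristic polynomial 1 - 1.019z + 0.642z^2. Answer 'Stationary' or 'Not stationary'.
\text{Stationary}

The AR(p) characteristic polynomial is P(z) = 1 - 1.019z + 0.642z^2.
Stationarity requires all roots to lie outside the unit circle, i.e. |z| > 1 for every root.
Set 1 + (-1.019) z + (0.642) z^2 = 0, i.e. a z^2 + b z + c = 0 with a = 0.642, b = -1.019, c = 1.
Discriminant D = b^2 - 4ac = (-1.019)^2 - 4*(0.642)*1 = 1.038361 - (2.568) = -1.529639.
D < 0, so the roots are the complex-conjugate pair z = (-b +/- i sqrt(-D)) / (2a) = 0.7936 +/- 0.9632i.
For a conjugate pair |z|^2 = z * conj(z) = (product of roots) = c/a = 1/(0.642) = 1.557632, so |z| = sqrt(1.557632) = 1.2481 for both roots.
Moduli of all roots: 1.2481, 1.2481.
All moduli strictly greater than 1? Yes.
Verdict: Stationary.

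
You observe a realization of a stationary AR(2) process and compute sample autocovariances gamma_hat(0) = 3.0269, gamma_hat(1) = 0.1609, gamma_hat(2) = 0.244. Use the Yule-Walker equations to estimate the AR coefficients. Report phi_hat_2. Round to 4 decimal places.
\hat\phi_{2} = 0.0780

The Yule-Walker equations for an AR(p) process read, in matrix form,
  Gamma_p phi = r_p,   with   (Gamma_p)_{ij} = gamma(|i - j|),
                       (r_p)_i = gamma(i),   i,j = 1..p.
Substitute the sample gammas (Toeplitz matrix and right-hand side of size 2):
  Gamma_p = [[3.0269, 0.1609], [0.1609, 3.0269]]
  r_p     = [0.1609, 0.244]
Written out:
  3.0269 phi_1 + 0.1609 phi_2 = 0.1609
  0.1609 phi_1 + 3.0269 phi_2 = 0.244
Solve by Cramer's rule:
  det = gamma(0)^2 - gamma(1)^2 = (3.0269)^2 - (0.1609)^2 = 9.16212361 - 0.02588881 = 9.1362348
  phi_hat_1 = [gamma(1) gamma(0) - gamma(1) gamma(2)] / det = [(0.1609)(3.0269) - (0.1609)(0.244)] / 9.1362348 = 0.44776861 / 9.1362348 = 0.049
  phi_hat_2 = [gamma(0) gamma(2) - gamma(1)^2] / det = [(3.0269)(0.244) - (0.1609)^2] / 9.1362348 = 0.71267479 / 9.1362348 = 0.078
So phi_hat = [0.0490, 0.0780].
Therefore phi_hat_2 = 0.0780.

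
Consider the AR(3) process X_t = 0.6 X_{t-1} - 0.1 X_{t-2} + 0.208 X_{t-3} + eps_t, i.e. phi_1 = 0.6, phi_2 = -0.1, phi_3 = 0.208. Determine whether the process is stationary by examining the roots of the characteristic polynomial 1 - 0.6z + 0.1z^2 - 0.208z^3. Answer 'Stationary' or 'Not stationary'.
\text{Stationary}

The AR(p) characteristic polynomial is P(z) = 1 - 0.6z + 0.1z^2 - 0.208z^3.
Stationarity requires all roots to lie outside the unit circle, i.e. |z| > 1 for every root.
Degree 3: look for a simple real root z0 first, then factor out (1 - z/z0) and solve the remaining quadratic.
Testing z0 = 1.25: P(1.25) = 1 + (-0.6)(1.25) + (0.1)(1.25)^2 + (-0.208)(1.25)^3
  = 1 + (-0.75) + (0.15625) + (-0.40625) = 0.  So z_0 = 1.25 is a root, |z_0| = 1.25.
Divide out the factor (1 - 0.8 z) = (1 - z/z0) (since 1/z0 = 0.8):
  P(z) = (1 - 0.8 z)(1 + (0.2) z + (0.26) z^2)
  [check: z-coef 0.2 - (0.8) = -0.6; z^2-coef 0.26 - (0.8)(0.2) = 0.1; z^3-coef -(0.8)(0.26) = -0.208.]
Remaining roots from the quadratic factor 1 + (0.2) z + (0.26) z^2:
  Set 1 + (0.2) z + (0.26) z^2 = 0, i.e. a z^2 + b z + c = 0 with a = 0.26, b = 0.2, c = 1.
  Discriminant D = b^2 - 4ac = (0.2)^2 - 4*(0.26)*1 = 0.04 - (1.04) = -1.
  D < 0, so the roots are the complex-conjugate pair z = (-b +/- i sqrt(-D)) / (2a) = -0.3846 +/- 1.9231i.
  For a conjugate pair |z|^2 = z * conj(z) = (product of roots) = c/a = 1/(0.26) = 3.846154, so |z| = sqrt(3.846154) = 1.9612 for both roots.
Moduli of all roots: 1.2500, 1.9612, 1.9612.
All moduli strictly greater than 1? Yes.
Verdict: Stationary.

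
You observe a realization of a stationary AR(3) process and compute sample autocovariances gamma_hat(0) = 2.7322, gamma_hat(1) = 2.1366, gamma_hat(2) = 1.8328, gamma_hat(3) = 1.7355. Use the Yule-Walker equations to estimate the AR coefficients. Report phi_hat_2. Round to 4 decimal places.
\hat\phi_{2} = 0.0280

The Yule-Walker equations for an AR(p) process read, in matrix form,
  Gamma_p phi = r_p,   with   (Gamma_p)_{ij} = gamma(|i - j|),
                       (r_p)_i = gamma(i),   i,j = 1..p.
Substitute the sample gammas (Toeplitz matrix and right-hand side of size 3):
  Gamma_p = [[2.7322, 2.1366, 1.8328], [2.1366, 2.7322, 2.1366], [1.8328, 2.1366, 2.7322]]
  r_p     = [2.1366, 1.8328, 1.7355]
Written out (R1..R3):
  (R1) 2.7322 phi_1 + 2.1366 phi_2 + 1.8328 phi_3 = 2.1366
  (R2) 2.1366 phi_1 + 2.7322 phi_2 + 2.1366 phi_3 = 1.8328
  (R3) 1.8328 phi_1 + 2.1366 phi_2 + 2.7322 phi_3 = 1.7355
Gaussian elimination:
  R2 <- R2 - (2.1366/2.7322) R1 = R2 - (0.782007) R1:  1.061363 phi_2 + 0.703337 phi_3 = 0.161963
  R3 <- R3 - (1.8328/2.7322) R1 = R3 - (0.670815) R1:  0.703337 phi_2 + 1.502731 phi_3 = 0.302237
  R3 <- R3 - (0.703337/1.061363) R2 = R3 - (0.662673) R2:  1.036648 phi_3 = 0.194908
Back-substitution:
  phi_hat_3 = 0.194908 / 1.036648 = 0.188018
  phi_hat_2 = (0.161963 - (0.703337)(0.188018)) / 1.061363 = 0.028005
  phi_hat_1 = (2.1366 - (2.1366)(0.028005) - (1.8328)(0.188018)) / 2.7322 = 0.633982
So phi_hat = [0.6340, 0.0280, 0.1880].
Therefore phi_hat_2 = 0.0280.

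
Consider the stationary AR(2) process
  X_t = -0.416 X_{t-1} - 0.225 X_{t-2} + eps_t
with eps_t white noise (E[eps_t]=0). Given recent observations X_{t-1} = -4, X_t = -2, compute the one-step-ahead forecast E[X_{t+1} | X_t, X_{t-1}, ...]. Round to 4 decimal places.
E[X_{t+1} \mid \mathcal F_t] = 1.7320

For an AR(p) model X_t = c + sum_i phi_i X_{t-i} + eps_t, the
one-step-ahead conditional mean is
  E[X_{t+1} | X_t, ...] = c + sum_i phi_i X_{t+1-i}.
Substitute known values:
  E[X_{t+1} | ...] = (-0.416) * (-2) + (-0.225) * (-4)
                   = 1.7320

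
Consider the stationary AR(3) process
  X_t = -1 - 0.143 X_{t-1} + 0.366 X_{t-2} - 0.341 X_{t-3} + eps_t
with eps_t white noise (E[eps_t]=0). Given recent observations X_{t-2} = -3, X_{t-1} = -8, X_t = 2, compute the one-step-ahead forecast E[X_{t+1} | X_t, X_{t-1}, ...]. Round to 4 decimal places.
E[X_{t+1} \mid \mathcal F_t] = -3.1910

For an AR(p) model X_t = c + sum_i phi_i X_{t-i} + eps_t, the
one-step-ahead conditional mean is
  E[X_{t+1} | X_t, ...] = c + sum_i phi_i X_{t+1-i}.
Substitute known values:
  E[X_{t+1} | ...] = -1 + (-0.143) * (2) + (0.366) * (-8) + (-0.341) * (-3)
                   = -3.1910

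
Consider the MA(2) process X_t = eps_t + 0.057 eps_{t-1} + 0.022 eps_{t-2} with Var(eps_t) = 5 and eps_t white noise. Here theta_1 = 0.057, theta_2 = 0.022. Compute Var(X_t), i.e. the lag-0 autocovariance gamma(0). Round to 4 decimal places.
\gamma(0) = 5.0187

For an MA(q) process X_t = eps_t + sum_i theta_i eps_{t-i} with
Var(eps_t) = sigma^2, the variance is
  gamma(0) = sigma^2 * (1 + sum_i theta_i^2).
  sum_i theta_i^2 = (0.057)^2 + (0.022)^2 = 0.003249 + 0.000484 = 0.003733.
  gamma(0) = 5 * (1 + 0.003733) = 5 * 1.003733 = 5.018665, which rounds to 5.0187.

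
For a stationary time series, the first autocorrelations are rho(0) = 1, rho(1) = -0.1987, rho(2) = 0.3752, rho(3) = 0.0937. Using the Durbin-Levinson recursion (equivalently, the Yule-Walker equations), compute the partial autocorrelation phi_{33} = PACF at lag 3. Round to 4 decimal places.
\phi_{33} = 0.2510

The PACF at lag k is phi_{kk}, the last component of the solution
to the Yule-Walker system G_k phi = r_k where
  (G_k)_{ij} = rho(|i - j|), (r_k)_i = rho(i), i,j = 1..k.
Equivalently, Durbin-Levinson gives phi_{kk} iteratively:
  phi_{11} = rho(1)
  phi_{kk} = [rho(k) - sum_{j=1..k-1} phi_{k-1,j} rho(k-j)]
            / [1 - sum_{j=1..k-1} phi_{k-1,j} rho(j)],
  phi_{k,j} = phi_{k-1,j} - phi_{kk} phi_{k-1,k-j},  j = 1..k-1.
Step k = 1:
  phi_11 = rho(1) = -0.1987.
Step k = 2:
  phi_22 = [rho(2) - phi_11 rho(1)] / [1 - phi_11 rho(1)] = [0.3752 - (-0.1987)(-0.1987)] / [1 - (-0.1987)(-0.1987)]
         = 0.33571831 / 0.96051831 = 0.349518.
  Update: phi_21 = phi_11 - phi_22 phi_11 = -0.1987 - (0.349518)(-0.1987) = -0.129251.
Step k = 3:
  phi_33 = [rho(3) - phi_21 rho(2) - phi_22 rho(1)] / [1 - phi_21 rho(1) - phi_22 rho(2)]
    numerator   = 0.0937 - (-0.129251)(0.3752) - (0.349518)(-0.1987) = 0.2116441
    denominator = 1 - (-0.129251)(-0.1987) - (0.349518)(0.3752) = 0.84317876
  phi_33 = 0.2116441 / 0.84317876 = 0.251.
Therefore phi_{33} = 0.2510.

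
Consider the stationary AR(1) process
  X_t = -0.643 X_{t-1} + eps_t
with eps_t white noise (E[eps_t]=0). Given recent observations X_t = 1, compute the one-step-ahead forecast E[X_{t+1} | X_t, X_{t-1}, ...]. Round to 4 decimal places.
E[X_{t+1} \mid \mathcal F_t] = -0.6430

For an AR(p) model X_t = c + sum_i phi_i X_{t-i} + eps_t, the
one-step-ahead conditional mean is
  E[X_{t+1} | X_t, ...] = c + sum_i phi_i X_{t+1-i}.
Substitute known values:
  E[X_{t+1} | ...] = (-0.643) * (1)
                   = -0.6430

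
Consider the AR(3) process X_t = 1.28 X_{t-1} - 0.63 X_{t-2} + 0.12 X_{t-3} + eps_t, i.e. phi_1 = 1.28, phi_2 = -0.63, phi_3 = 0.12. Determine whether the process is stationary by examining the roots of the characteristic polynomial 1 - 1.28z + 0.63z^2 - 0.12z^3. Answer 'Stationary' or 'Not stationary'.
\text{Stationary}

The AR(p) characteristic polynomial is P(z) = 1 - 1.28z + 0.63z^2 - 0.12z^3.
Stationarity requires all roots to lie outside the unit circle, i.e. |z| > 1 for every root.
Degree 3: look for a simple real root z0 first, then factor out (1 - z/z0) and solve the remaining quadratic.
Testing z0 = 2: P(2) = 1 + (-1.28)(2) + (0.63)(2)^2 + (-0.12)(2)^3
  = 1 + (-2.56) + (2.52) + (-0.96) = 0.  So z_0 = 2 is a root, |z_0| = 2.
Divide out the factor (1 - 0.5 z) = (1 - z/z0) (since 1/z0 = 0.5):
  P(z) = (1 - 0.5 z)(1 + (-0.78) z + (0.24) z^2)
  [check: z-coef -0.78 - (0.5) = -1.28; z^2-coef 0.24 - (0.5)(-0.78) = 0.63; z^3-coef -(0.5)(0.24) = -0.12.]
Remaining roots from the quadratic factor 1 + (-0.78) z + (0.24) z^2:
  Set 1 + (-0.78) z + (0.24) z^2 = 0, i.e. a z^2 + b z + c = 0 with a = 0.24, b = -0.78, c = 1.
  Discriminant D = b^2 - 4ac = (-0.78)^2 - 4*(0.24)*1 = 0.6084 - (0.96) = -0.3516.
  D < 0, so the roots are the complex-conjugate pair z = (-b +/- i sqrt(-D)) / (2a) = 1.625 +/- 1.2353i.
  For a conjugate pair |z|^2 = z * conj(z) = (product of roots) = c/a = 1/(0.24) = 4.166667, so |z| = sqrt(4.166667) = 2.0412 for both roots.
Moduli of all roots: 2.0000, 2.0412, 2.0412.
All moduli strictly greater than 1? Yes.
Verdict: Stationary.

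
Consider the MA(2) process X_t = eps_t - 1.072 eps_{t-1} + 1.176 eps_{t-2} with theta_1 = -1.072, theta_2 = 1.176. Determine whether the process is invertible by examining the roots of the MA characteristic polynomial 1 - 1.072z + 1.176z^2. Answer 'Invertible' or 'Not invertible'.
\text{Not invertible}

The MA(q) characteristic polynomial is P(z) = 1 - 1.072z + 1.176z^2.
Invertibility requires all roots to lie outside the unit circle, i.e. |z| > 1 for every root.
Set 1 + (-1.072) z + (1.176) z^2 = 0, i.e. a z^2 + b z + c = 0 with a = 1.176, b = -1.072, c = 1.
Discriminant D = b^2 - 4ac = (-1.072)^2 - 4*(1.176)*1 = 1.149184 - (4.704) = -3.554816.
D < 0, so the roots are the complex-conjugate pair z = (-b +/- i sqrt(-D)) / (2a) = 0.4558 +/- 0.8016i.
For a conjugate pair |z|^2 = z * conj(z) = (product of roots) = c/a = 1/(1.176) = 0.85034, so |z| = sqrt(0.85034) = 0.9221 for both roots.
Moduli of all roots: 0.9221, 0.9221.
All moduli strictly greater than 1? No.
Verdict: Not invertible.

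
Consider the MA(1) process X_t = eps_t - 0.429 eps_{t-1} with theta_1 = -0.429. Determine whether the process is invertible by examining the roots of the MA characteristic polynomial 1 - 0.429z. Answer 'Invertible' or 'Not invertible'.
\text{Invertible}

The MA(q) characteristic polynomial is P(z) = 1 - 0.429z.
Invertibility requires all roots to lie outside the unit circle, i.e. |z| > 1 for every root.
This is linear in z: 1 + (-0.429) z = 0  =>  z = -1/(-0.429) = 2.331002,  |z| = 2.331002.
Moduli of all roots: 2.3310.
All moduli strictly greater than 1? Yes.
Verdict: Invertible.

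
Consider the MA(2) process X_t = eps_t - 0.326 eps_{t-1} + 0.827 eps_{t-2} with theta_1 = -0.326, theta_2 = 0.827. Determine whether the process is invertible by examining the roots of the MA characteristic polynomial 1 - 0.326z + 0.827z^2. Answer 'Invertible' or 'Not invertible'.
\text{Invertible}

The MA(q) characteristic polynomial is P(z) = 1 - 0.326z + 0.827z^2.
Invertibility requires all roots to lie outside the unit circle, i.e. |z| > 1 for every root.
Set 1 + (-0.326) z + (0.827) z^2 = 0, i.e. a z^2 + b z + c = 0 with a = 0.827, b = -0.326, c = 1.
Discriminant D = b^2 - 4ac = (-0.326)^2 - 4*(0.827)*1 = 0.106276 - (3.308) = -3.201724.
D < 0, so the roots are the complex-conjugate pair z = (-b +/- i sqrt(-D)) / (2a) = 0.1971 +/- 1.0818i.
For a conjugate pair |z|^2 = z * conj(z) = (product of roots) = c/a = 1/(0.827) = 1.20919, so |z| = sqrt(1.20919) = 1.0996 for both roots.
Moduli of all roots: 1.0996, 1.0996.
All moduli strictly greater than 1? Yes.
Verdict: Invertible.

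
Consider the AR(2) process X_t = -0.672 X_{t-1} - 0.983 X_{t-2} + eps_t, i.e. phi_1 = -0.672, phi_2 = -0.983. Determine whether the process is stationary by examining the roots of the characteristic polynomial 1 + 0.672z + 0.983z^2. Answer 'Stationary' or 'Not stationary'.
\text{Stationary}

The AR(p) characteristic polynomial is P(z) = 1 + 0.672z + 0.983z^2.
Stationarity requires all roots to lie outside the unit circle, i.e. |z| > 1 for every root.
Set 1 + (0.672) z + (0.983) z^2 = 0, i.e. a z^2 + b z + c = 0 with a = 0.983, b = 0.672, c = 1.
Discriminant D = b^2 - 4ac = (0.672)^2 - 4*(0.983)*1 = 0.451584 - (3.932) = -3.480416.
D < 0, so the roots are the complex-conjugate pair z = (-b +/- i sqrt(-D)) / (2a) = -0.3418 +/- 0.9489i.
For a conjugate pair |z|^2 = z * conj(z) = (product of roots) = c/a = 1/(0.983) = 1.017294, so |z| = sqrt(1.017294) = 1.0086 for both roots.
Moduli of all roots: 1.0086, 1.0086.
All moduli strictly greater than 1? Yes.
Verdict: Stationary.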